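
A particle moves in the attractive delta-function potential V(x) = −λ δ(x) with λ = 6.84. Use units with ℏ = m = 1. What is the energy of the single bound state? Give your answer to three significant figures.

The bound state is ψ(x) = √κ e^{−κ|x|}. The derivative jump ψ'(0⁺) − ψ'(0⁻) = −(2mλ/ℏ²)ψ(0) fixes κ = mλ/ℏ² = 6.840.
Then E = −ℏ²κ²/(2m) = −mλ²/(2ℏ²) = -23.39.

E = -23.4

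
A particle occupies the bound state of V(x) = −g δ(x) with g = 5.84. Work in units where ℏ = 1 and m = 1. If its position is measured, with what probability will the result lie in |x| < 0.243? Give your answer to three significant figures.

P = 0.941

The normalised bound state is ψ = √κ e^{−κ|x|} with κ = mg/ℏ² = 5.840.
P(|x| < d) = ∫_{−d}^{d} κ e^{−2κ|x|} dx = 1 − e^{−2κd} = 1 − e^{−2.838} = 0.9415.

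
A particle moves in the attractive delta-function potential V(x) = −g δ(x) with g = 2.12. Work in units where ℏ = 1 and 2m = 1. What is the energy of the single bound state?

E = -1.12

The bound state is ψ(x) = √κ e^{−κ|x|}. The derivative jump ψ'(0⁺) − ψ'(0⁻) = −(2mg/ℏ²)ψ(0) fixes κ = mg/ℏ² = 1.060.
Then E = −ℏ²κ²/(2m) = −mg²/(2ℏ²) = -1.124.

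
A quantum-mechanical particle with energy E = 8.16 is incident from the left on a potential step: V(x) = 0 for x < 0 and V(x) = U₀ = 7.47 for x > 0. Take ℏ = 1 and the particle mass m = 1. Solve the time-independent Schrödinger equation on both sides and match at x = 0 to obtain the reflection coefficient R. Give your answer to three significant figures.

The wavenumbers are k₁ = √(2mE)/ℏ = 4.040 on the left and k₂ = √(2m(E − U₀))/ℏ = 1.175 on the right.
Matching ψ and ψ′ at x = 0 gives r = (k₁ − k₂)/(k₁ + k₂), so R = r² = 0.3019 and T = 1 − R = 0.6981.

R = 0.302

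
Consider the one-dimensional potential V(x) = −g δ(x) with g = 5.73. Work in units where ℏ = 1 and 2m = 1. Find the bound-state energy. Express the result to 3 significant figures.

E = -8.21

The bound state is ψ(x) = √κ e^{−κ|x|}. The derivative jump ψ'(0⁺) − ψ'(0⁻) = −(2mg/ℏ²)ψ(0) fixes κ = mg/ℏ² = 2.865.
Then E = −ℏ²κ²/(2m) = −mg²/(2ℏ²) = -8.208.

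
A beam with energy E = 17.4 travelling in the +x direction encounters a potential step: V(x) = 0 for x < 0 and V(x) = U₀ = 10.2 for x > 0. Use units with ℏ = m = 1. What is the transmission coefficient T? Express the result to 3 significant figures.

The wavenumbers are k₁ = √(2mE)/ℏ = 5.899 on the left and k₂ = √(2m(E − U₀))/ℏ = 3.795 on the right.
Matching ψ and ψ′ at x = 0 gives r = (k₁ − k₂)/(k₁ + k₂), so R = r² = 0.04713 and T = 1 − R = 0.9529.

T = 0.953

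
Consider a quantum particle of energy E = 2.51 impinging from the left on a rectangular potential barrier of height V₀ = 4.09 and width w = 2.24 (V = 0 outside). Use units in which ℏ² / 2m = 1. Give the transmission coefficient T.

T = 0.0135

E < V₀: inside the barrier ψ ∝ e^{±κx} with κ = √(2m(V₀ − E))/ℏ = 1.257.
κw = 2.816, sinh(κw) = 8.322.
Matching ψ, ψ′ at both faces gives T = [1 + V₀² sinh²(κw) / (4E(V₀ − E))]⁻¹ = 1/74.03 = 0.0135.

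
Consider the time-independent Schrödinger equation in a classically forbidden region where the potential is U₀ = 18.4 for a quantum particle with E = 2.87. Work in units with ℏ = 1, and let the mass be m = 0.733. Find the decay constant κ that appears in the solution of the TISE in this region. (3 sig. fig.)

Since E < U₀ the TISE in this region is ψ'' = κ²ψ with κ = √(2m(U₀ − E))/ℏ.
κ = √(2 × 0.733 × 15.53) = 4.771.

κ = 4.77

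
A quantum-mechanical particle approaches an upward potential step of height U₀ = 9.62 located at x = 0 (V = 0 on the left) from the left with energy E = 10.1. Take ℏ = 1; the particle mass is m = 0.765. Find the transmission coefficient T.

T = 0.588

On each side the TISE gives plane waves with k = √(2m(E − V))/ℏ: k₁ = √(2·0.765·10.1) = 3.931, k₂ = √(2·0.765·0.48) = 0.8570.
Continuity of ψ and ψ′ at the step yields the reflection amplitude r = (k₁ − k₂)/(k₁ + k₂) = 0.6420; thus R = |r|² = 0.4122, T = 0.5878.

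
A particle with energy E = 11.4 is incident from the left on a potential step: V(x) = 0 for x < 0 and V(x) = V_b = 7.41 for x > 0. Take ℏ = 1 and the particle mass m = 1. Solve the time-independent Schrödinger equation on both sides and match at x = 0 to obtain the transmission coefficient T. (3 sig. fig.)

On each side the TISE gives plane waves with k = √(2m(E − V))/ℏ: k₁ = √(2·1·11.4) = 4.775, k₂ = √(2·1·3.99) = 2.825.
Continuity of ψ and ψ′ at the step yields the reflection amplitude r = (k₁ − k₂)/(k₁ + k₂) = 0.2566; thus R = |r|² = 0.06584, T = 0.9342.

T = 0.934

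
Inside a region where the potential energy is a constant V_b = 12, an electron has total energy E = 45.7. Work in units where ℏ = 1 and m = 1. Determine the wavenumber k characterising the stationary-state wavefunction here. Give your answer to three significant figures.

With E > V_b the solution is oscillatory, ψ ∝ e^{±ikx} with k = √(2m(E − V_b))/ℏ.
k = √(2 × 1 × 33.7) = 8.210.

k = 8.21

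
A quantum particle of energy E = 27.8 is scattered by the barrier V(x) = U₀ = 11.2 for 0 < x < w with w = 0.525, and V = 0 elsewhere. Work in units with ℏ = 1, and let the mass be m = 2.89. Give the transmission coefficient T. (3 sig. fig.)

Above the barrier the interior wavenumber is k₂ = √(2m(E − U₀))/ℏ = 9.795, giving phase k₂w = 5.143.
T = [1 + U₀² sin²(k₂w) / (4E(E − U₀))]⁻¹ = 1/1.056 = 0.947.

T = 0.947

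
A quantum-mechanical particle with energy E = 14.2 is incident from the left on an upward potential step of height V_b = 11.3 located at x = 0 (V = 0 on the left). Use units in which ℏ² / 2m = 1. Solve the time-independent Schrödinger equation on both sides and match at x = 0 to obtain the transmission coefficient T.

On each side the TISE gives plane waves with k = √(2m(E − V))/ℏ: k₁ = √(2·½·14.2) = 3.768, k₂ = √(2·½·2.9) = 1.703.
Continuity of ψ and ψ′ at the step yields the reflection amplitude r = (k₁ − k₂)/(k₁ + k₂) = 0.3775; thus R = |r|² = 0.1425, T = 0.8575.

T = 0.857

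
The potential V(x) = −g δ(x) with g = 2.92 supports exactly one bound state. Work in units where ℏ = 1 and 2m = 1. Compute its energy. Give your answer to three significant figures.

For x ≠ 0 the bound state is ψ ∝ e^{−κ|x|}; integrating the TISE across the delta gives the cusp condition 2κ = 2mg/ℏ², so κ = 1.460.
Then E = −ℏ²κ²/(2m) = −mg²/(2ℏ²) = -2.132.

E = -2.13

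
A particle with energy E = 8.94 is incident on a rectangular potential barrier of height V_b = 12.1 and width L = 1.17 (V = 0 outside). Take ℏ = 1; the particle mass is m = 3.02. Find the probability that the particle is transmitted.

E < V_b: inside the barrier ψ ∝ e^{±κx} with κ = √(2m(V_b − E))/ℏ = 4.369.
κL = 5.111, sinh(κL) = 82.96.
Matching ψ, ψ′ at both faces gives T = [1 + V_b² sinh²(κL) / (4E(V_b − E))]⁻¹ = 1/8917 = 0.000112.

T = 0.000112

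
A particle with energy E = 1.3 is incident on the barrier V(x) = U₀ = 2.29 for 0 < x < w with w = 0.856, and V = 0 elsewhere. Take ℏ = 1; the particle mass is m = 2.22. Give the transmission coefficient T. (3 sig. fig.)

E < U₀: inside the barrier ψ ∝ e^{±κx} with κ = √(2m(U₀ − E))/ℏ = 2.097.
κw = 1.795, sinh(κw) = 2.926.
Matching ψ, ψ′ at both faces gives T = [1 + U₀² sinh²(κw) / (4E(U₀ − E))]⁻¹ = 1/9.719 = 0.103.

T = 0.103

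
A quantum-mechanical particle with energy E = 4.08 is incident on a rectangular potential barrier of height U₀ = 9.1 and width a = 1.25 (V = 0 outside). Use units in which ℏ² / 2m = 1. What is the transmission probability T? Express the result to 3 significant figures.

Since E < U₀ the interior solution is evanescent with decay constant κ = √(2m(U₀ − E))/ℏ = 2.241.
κa = 2.801, sinh(κa) = 8.197.
The exact tunnelling result is T⁻¹ = 1 + U₀² sinh²(κa) / [4E(U₀ − E)] = 68.92, so T = 0.0145.

T = 0.0145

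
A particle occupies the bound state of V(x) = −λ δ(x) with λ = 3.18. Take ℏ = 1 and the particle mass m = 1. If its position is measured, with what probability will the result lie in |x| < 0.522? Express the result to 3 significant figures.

The normalised bound state is ψ = √κ e^{−κ|x|} with κ = mλ/ℏ² = 3.180.
P(|x| < d) = ∫_{−d}^{d} κ e^{−2κ|x|} dx = 1 − e^{−2κd} = 1 − e^{−3.320} = 0.9638.

P = 0.964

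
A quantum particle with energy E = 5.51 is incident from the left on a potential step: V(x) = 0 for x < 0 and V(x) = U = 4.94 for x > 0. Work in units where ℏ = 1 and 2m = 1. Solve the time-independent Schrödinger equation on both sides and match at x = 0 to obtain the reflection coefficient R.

The wavenumbers are k₁ = √(2mE)/ℏ = 2.347 on the left and k₂ = √(2m(E − U))/ℏ = 0.7550 on the right.
Continuity of ψ and ψ′ at the step yields the reflection amplitude r = (k₁ − k₂)/(k₁ + k₂) = 0.5133; thus R = |r|² = 0.2635, T = 0.7365.

R = 0.263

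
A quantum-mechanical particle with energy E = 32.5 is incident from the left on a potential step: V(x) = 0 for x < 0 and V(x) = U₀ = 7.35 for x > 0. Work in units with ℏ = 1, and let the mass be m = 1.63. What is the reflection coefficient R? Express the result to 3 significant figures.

R = 0.00410

On each side the TISE gives plane waves with k = √(2m(E − V))/ℏ: k₁ = √(2·1.63·32.5) = 10.29, k₂ = √(2·1.63·25.15) = 9.055.
Matching ψ and ψ′ at x = 0 gives r = (k₁ − k₂)/(k₁ + k₂), so R = r² = 0.004097 and T = 1 − R = 0.9959.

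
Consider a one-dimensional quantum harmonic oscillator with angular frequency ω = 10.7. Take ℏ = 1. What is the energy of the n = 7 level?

Using E_n = (n + ½)ℏω: E_7 = 7.5 × 10.7 = 80.25.

E = 80.3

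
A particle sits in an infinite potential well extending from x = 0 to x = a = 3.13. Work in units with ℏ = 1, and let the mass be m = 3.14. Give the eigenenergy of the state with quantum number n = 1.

Requiring ψ(0) = ψ(a) = 0 quantises k = nπ/a, hence E_n = ℏ²k²/2m = n²π²ℏ²/(2ma²).
E_1 = 1² × π² / (2 × 3.14 × 3.13²) = 0.1604.

E = 0.160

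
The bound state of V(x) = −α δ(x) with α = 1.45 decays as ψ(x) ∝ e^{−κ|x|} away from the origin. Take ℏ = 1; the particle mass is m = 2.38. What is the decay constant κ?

κ = 3.45

Integrate −(ℏ²/2m)ψ'' − αδ(x)ψ = Eψ from −ε to +ε: the ψ'' term gives ψ'(0⁺) − ψ'(0⁻) and the δ term gives −(2mα/ℏ²)ψ(0).
With ψ ∝ e^{−κ|x|} this yields −2κ = −2mα/ℏ², so κ = mα/ℏ² = 3.451.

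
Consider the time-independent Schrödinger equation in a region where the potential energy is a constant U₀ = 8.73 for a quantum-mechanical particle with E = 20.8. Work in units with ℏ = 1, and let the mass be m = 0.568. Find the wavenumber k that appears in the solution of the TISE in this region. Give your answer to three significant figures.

With E > U₀ the solution is oscillatory, ψ ∝ e^{±ikx} with k = √(2m(E − U₀))/ℏ.
k = √(2 × 0.568 × 12.07) = 3.703.

k = 3.70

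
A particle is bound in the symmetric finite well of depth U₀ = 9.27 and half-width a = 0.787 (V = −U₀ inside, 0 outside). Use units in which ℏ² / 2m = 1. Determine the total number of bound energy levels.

N = 2

Define the well-strength parameter z₀ = (a/ℏ)√(2mU₀) = 0.787 × √(2·0.5·9.27) = 2.396.
A new bound state (alternating even/odd) appears each time z₀ passes a multiple of π/2, so N = ⌊2z₀/π⌋ + 1 = ⌊1.525⌋ + 1 = 2.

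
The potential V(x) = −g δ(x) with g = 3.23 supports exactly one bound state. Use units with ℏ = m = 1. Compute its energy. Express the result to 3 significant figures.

E = -5.22

For x ≠ 0 the bound state is ψ ∝ e^{−κ|x|}; integrating the TISE across the delta gives the cusp condition 2κ = 2mg/ℏ², so κ = 3.230.
Then E = −ℏ²κ²/(2m) = −mg²/(2ℏ²) = -5.216.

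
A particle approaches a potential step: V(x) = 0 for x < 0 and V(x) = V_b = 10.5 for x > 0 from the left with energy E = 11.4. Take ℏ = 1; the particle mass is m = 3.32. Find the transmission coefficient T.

The wavenumbers are k₁ = √(2mE)/ℏ = 8.700 on the left and k₂ = √(2m(E − V_b))/ℏ = 2.445 on the right.
Continuity of ψ and ψ′ at the step yields the reflection amplitude r = (k₁ − k₂)/(k₁ + k₂) = 0.5613; thus R = |r|² = 0.3151, T = 0.6849.

T = 0.685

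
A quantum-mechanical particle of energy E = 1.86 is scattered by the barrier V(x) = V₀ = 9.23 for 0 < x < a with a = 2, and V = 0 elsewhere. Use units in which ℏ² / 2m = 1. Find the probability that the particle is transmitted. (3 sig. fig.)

T = 0.0000495

Since E < V₀ the interior solution is evanescent with decay constant κ = √(2m(V₀ − E))/ℏ = 2.715.
κa = 5.430, sinh(κa) = 114.0.
Matching ψ, ψ′ at both faces gives T = [1 + V₀² sinh²(κa) / (4E(V₀ − E))]⁻¹ = 1/20200 = 0.0000495.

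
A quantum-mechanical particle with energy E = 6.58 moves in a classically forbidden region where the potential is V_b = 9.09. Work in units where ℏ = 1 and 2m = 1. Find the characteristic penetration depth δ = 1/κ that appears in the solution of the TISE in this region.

δ = 0.631

Since E < V_b the TISE in this region is ψ'' = κ²ψ with κ = √(2m(V_b − E))/ℏ.
κ = √(2 × 0.5 × 2.51) = 1.584. The penetration depth is δ = 1/κ = 0.631.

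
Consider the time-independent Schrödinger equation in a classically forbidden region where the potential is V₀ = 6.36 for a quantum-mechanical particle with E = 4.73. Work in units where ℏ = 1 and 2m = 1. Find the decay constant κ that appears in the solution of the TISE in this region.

κ = 1.28

Since E < V₀ the TISE in this region is ψ'' = κ²ψ with κ = √(2m(V₀ − E))/ℏ.
κ = √(2 × 0.5 × 1.63) = 1.277.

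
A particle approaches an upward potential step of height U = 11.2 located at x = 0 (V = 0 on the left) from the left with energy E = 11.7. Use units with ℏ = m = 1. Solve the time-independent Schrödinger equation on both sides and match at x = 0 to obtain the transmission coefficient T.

On each side the TISE gives plane waves with k = √(2m(E − V))/ℏ: k₁ = √(2·1·11.7) = 4.837, k₂ = √(2·1·0.5) = 1.000.
Continuity of ψ and ψ′ at the step yields the reflection amplitude r = (k₁ − k₂)/(k₁ + k₂) = 0.6574; thus R = |r|² = 0.4321, T = 0.5679.

T = 0.568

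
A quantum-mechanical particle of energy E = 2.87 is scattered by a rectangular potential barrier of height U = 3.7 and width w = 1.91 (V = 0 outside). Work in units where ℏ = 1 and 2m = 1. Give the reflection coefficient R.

Since E < U the interior solution is evanescent with decay constant κ = √(2m(U − E))/ℏ = 0.9110.
κw = 1.740, sinh(κw) = 2.761.
Matching ψ, ψ′ at both faces gives T = [1 + U² sinh²(κw) / (4E(U − E))]⁻¹ = 1/11.95 = 0.0837.
R = 1 − T = 0.916.

R = 0.916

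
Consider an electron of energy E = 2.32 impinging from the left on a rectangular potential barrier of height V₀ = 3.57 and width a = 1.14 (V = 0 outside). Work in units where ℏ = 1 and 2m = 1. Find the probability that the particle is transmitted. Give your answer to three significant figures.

Since E < V₀ the interior solution is evanescent with decay constant κ = √(2m(V₀ − E))/ℏ = 1.118.
κa = 1.275, sinh(κa) = 1.649.
Matching ψ, ψ′ at both faces gives T = [1 + V₀² sinh²(κa) / (4E(V₀ − E))]⁻¹ = 1/3.987 = 0.251.

T = 0.251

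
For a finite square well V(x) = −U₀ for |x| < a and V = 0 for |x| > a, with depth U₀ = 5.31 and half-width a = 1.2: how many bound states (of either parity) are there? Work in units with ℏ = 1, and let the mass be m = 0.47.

Define the well-strength parameter z₀ = (a/ℏ)√(2mU₀) = 1.2 × √(2·0.47·5.31) = 2.681.
The even/odd transcendental equations gain one root per π/2 in z₀, giving N = 1 + ⌊2z₀/π⌋ = 1 + ⌊1.707⌋ = 2.

N = 2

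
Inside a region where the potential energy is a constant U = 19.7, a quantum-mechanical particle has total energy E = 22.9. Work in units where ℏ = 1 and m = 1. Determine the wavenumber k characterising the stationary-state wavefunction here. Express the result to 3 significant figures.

k = 2.53

With E > U the solution is oscillatory, ψ ∝ e^{±ikx} with k = √(2m(E − U))/ℏ.
k = √(2 × 1 × 3.2) = 2.530.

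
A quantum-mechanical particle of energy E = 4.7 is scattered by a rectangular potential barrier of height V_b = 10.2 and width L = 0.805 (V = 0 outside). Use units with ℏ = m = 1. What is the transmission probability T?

T = 0.0189

Since E < V_b the interior solution is evanescent with decay constant κ = √(2m(V_b − E))/ℏ = 3.317.
κL = 2.670, sinh(κL) = 7.185.
Matching ψ, ψ′ at both faces gives T = [1 + V_b² sinh²(κL) / (4E(V_b − E))]⁻¹ = 1/52.94 = 0.0189.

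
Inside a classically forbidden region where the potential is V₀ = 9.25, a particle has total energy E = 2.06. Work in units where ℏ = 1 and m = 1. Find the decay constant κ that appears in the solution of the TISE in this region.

κ = 3.79

Since E < V₀ the TISE in this region is ψ'' = κ²ψ with κ = √(2m(V₀ − E))/ℏ.
κ = √(2 × 1 × 7.19) = 3.792.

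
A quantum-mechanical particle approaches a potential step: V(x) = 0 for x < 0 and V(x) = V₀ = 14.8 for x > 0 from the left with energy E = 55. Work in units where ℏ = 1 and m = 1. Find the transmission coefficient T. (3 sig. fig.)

On each side the TISE gives plane waves with k = √(2m(E − V))/ℏ: k₁ = √(2·1·55) = 10.49, k₂ = √(2·1·40.2) = 8.967.
Continuity of ψ and ψ′ at the step yields the reflection amplitude r = (k₁ − k₂)/(k₁ + k₂) = 0.07821; thus R = |r|² = 0.006116, T = 0.9939.

T = 0.994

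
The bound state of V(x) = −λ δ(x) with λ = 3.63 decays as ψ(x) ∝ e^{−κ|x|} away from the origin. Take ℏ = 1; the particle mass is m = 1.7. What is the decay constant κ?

Integrating the TISE across x = 0 gives the cusp condition ψ'(0⁺) − ψ'(0⁻) = −(2mλ/ℏ²)ψ(0).
With ψ ∝ e^{−κ|x|} this yields −2κ = −2mλ/ℏ², so κ = mλ/ℏ² = 6.171.

κ = 6.17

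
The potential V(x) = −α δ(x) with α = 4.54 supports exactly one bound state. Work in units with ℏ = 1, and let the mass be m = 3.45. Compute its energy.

The bound state is ψ(x) = √κ e^{−κ|x|}. The derivative jump ψ'(0⁺) − ψ'(0⁻) = −(2mα/ℏ²)ψ(0) fixes κ = mα/ℏ² = 15.66.
Then E = −ℏ²κ²/(2m) = −mα²/(2ℏ²) = -35.56.

E = -35.6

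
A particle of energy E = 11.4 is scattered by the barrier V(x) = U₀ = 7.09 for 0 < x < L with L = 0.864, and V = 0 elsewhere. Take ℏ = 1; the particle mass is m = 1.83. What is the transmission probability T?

T = 0.980

E > U₀: inside the barrier k₂ = √(2m(E − U₀))/ℏ = 3.972, k₂L = 3.432.
Matching at both interfaces gives T⁻¹ = 1 + U₀² sin²(k₂L) / [4E(E − U₀)] = 1.021, hence T = 0.980.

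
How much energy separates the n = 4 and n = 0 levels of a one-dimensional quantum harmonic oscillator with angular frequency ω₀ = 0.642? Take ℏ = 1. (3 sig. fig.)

ΔE = 2.57

E_n = ℏω₀(n + ½), so ΔE = (4 − 0) ℏω₀ = 4 × 0.642 = 2.568.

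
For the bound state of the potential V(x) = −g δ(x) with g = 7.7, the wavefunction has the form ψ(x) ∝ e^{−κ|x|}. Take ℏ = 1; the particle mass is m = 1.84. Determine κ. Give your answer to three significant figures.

κ = 14.2

Integrate −(ℏ²/2m)ψ'' − gδ(x)ψ = Eψ from −ε to +ε: the ψ'' term gives ψ'(0⁺) − ψ'(0⁻) and the δ term gives −(2mg/ℏ²)ψ(0).
With ψ ∝ e^{−κ|x|} this yields −2κ = −2mg/ℏ², so κ = mg/ℏ² = 14.17.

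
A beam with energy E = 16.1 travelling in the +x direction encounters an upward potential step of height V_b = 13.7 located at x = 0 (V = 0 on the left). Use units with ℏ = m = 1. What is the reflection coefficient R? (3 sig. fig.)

The wavenumbers are k₁ = √(2mE)/ℏ = 5.675 on the left and k₂ = √(2m(E − V_b))/ℏ = 2.191 on the right.
Continuity of ψ and ψ′ at the step yields the reflection amplitude r = (k₁ − k₂)/(k₁ + k₂) = 0.4429; thus R = |r|² = 0.1962, T = 0.8038.

R = 0.196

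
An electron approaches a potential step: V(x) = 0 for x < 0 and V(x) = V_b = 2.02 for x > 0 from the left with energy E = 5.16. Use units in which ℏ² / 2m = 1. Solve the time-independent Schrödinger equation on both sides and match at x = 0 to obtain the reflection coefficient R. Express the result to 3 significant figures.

R = 0.0153

The wavenumbers are k₁ = √(2mE)/ℏ = 2.272 on the left and k₂ = √(2m(E − V_b))/ℏ = 1.772 on the right.
Continuity of ψ and ψ′ at the step yields the reflection amplitude r = (k₁ − k₂)/(k₁ + k₂) = 0.1235; thus R = |r|² = 0.01526, T = 0.9847.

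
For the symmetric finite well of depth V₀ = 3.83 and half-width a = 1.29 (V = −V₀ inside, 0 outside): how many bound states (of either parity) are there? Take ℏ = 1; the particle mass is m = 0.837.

Define the well-strength parameter z₀ = (a/ℏ)√(2mV₀) = 1.29 × √(2·0.837·3.83) = 3.266.
A new bound state (alternating even/odd) appears each time z₀ passes a multiple of π/2, so N = ⌊2z₀/π⌋ + 1 = ⌊2.079⌋ + 1 = 3.

N = 3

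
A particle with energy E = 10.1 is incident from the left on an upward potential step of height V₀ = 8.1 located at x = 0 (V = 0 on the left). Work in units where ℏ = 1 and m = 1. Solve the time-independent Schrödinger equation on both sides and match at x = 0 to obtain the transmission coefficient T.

T = 0.852

On each side the TISE gives plane waves with k = √(2m(E − V))/ℏ: k₁ = √(2·1·10.1) = 4.494, k₂ = √(2·1·2) = 2.000.
Matching ψ and ψ′ at x = 0 gives r = (k₁ − k₂)/(k₁ + k₂), so R = r² = 0.1475 and T = 1 − R = 0.8525.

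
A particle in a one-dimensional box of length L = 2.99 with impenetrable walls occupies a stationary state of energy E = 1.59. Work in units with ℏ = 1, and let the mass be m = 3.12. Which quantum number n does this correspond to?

n = 3

From E_n = n²π²ℏ²/(2mL²) invert to n = √(2mL²E)/(πℏ).
n = (2.99/π) × √(2 × 3.12 × 1.59) = 2.998 → n = 3.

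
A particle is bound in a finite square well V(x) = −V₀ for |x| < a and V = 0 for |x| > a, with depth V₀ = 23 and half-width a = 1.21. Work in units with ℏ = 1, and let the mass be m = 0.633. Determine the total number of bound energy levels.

The dimensionless depth is z₀ = a√(2mV₀)/ℏ = 1.21 × √(29.12) = 6.529.
The even/odd transcendental equations gain one root per π/2 in z₀, giving N = 1 + ⌊2z₀/π⌋ = 1 + ⌊4.157⌋ = 5.

N = 5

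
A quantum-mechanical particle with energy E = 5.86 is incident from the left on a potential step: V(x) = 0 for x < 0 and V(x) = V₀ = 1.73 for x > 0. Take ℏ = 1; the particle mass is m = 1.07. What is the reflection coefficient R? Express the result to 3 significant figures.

R = 0.00761

The wavenumbers are k₁ = √(2mE)/ℏ = 3.541 on the left and k₂ = √(2m(E − V₀))/ℏ = 2.973 on the right.
Continuity of ψ and ψ′ at the step yields the reflection amplitude r = (k₁ − k₂)/(k₁ + k₂) = 0.08725; thus R = |r|² = 0.007612, T = 0.9924.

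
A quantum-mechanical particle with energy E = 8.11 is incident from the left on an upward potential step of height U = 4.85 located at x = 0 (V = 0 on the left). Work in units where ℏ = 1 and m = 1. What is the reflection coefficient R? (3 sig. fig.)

On each side the TISE gives plane waves with k = √(2m(E − V))/ℏ: k₁ = √(2·1·8.11) = 4.027, k₂ = √(2·1·3.26) = 2.553.
Matching ψ and ψ′ at x = 0 gives r = (k₁ − k₂)/(k₁ + k₂), so R = r² = 0.05017 and T = 1 − R = 0.9498.

R = 0.0502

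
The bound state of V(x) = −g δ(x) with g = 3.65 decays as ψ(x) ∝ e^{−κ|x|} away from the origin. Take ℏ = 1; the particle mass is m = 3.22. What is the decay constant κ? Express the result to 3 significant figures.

κ = 11.8

Integrate −(ℏ²/2m)ψ'' − gδ(x)ψ = Eψ from −ε to +ε: the ψ'' term gives ψ'(0⁺) − ψ'(0⁻) and the δ term gives −(2mg/ℏ²)ψ(0).
With ψ ∝ e^{−κ|x|} this yields −2κ = −2mg/ℏ², so κ = mg/ℏ² = 11.75.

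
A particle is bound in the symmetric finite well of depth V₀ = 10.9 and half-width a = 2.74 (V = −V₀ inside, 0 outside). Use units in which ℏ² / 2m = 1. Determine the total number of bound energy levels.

The dimensionless depth is z₀ = a√(2mV₀)/ℏ = 2.74 × √(10.90) = 9.046.
A new bound state (alternating even/odd) appears each time z₀ passes a multiple of π/2, so N = ⌊2z₀/π⌋ + 1 = ⌊5.759⌋ + 1 = 6.

N = 6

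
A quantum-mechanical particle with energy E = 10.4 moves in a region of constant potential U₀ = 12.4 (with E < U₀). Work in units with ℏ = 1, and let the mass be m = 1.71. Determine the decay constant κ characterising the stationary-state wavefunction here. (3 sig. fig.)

κ = 2.62

Since E < U₀ the TISE in this region is ψ'' = κ²ψ with κ = √(2m(U₀ − E))/ℏ.
κ = √(2 × 1.71 × 2) = 2.615.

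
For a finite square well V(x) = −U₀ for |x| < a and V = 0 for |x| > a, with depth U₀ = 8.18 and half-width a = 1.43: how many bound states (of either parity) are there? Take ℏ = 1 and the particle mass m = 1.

N = 4

Define the well-strength parameter z₀ = (a/ℏ)√(2mU₀) = 1.43 × √(2·1·8.18) = 5.784.
The even/odd transcendental equations gain one root per π/2 in z₀, giving N = 1 + ⌊2z₀/π⌋ = 1 + ⌊3.682⌋ = 4.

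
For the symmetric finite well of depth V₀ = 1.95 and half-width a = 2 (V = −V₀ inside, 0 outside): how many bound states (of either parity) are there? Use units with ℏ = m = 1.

N = 3

The dimensionless depth is z₀ = a√(2mV₀)/ℏ = 2 × √(3.900) = 3.950.
The even/odd transcendental equations gain one root per π/2 in z₀, giving N = 1 + ⌊2z₀/π⌋ = 1 + ⌊2.514⌋ = 3.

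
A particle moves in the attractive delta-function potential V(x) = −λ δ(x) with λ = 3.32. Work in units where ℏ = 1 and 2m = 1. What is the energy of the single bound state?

The bound state is ψ(x) = √κ e^{−κ|x|}. The derivative jump ψ'(0⁺) − ψ'(0⁻) = −(2mλ/ℏ²)ψ(0) fixes κ = mλ/ℏ² = 1.660.
Then E = −ℏ²κ²/(2m) = −mλ²/(2ℏ²) = -2.756.

E = -2.76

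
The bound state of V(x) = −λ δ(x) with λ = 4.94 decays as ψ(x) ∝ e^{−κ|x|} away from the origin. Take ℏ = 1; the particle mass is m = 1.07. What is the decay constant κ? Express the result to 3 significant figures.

κ = 5.29

Integrating the TISE across x = 0 gives the cusp condition ψ'(0⁺) − ψ'(0⁻) = −(2mλ/ℏ²)ψ(0).
With ψ ∝ e^{−κ|x|} this yields −2κ = −2mλ/ℏ², so κ = mλ/ℏ² = 5.286.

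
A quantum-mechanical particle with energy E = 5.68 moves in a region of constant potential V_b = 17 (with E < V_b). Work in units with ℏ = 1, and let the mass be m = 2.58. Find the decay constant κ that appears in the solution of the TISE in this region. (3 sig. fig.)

Since E < V_b the TISE in this region is ψ'' = κ²ψ with κ = √(2m(V_b − E))/ℏ.
κ = √(2 × 2.58 × 11.32) = 7.643.

κ = 7.64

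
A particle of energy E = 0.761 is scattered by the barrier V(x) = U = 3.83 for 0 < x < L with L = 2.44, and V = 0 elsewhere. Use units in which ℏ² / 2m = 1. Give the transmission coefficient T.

T = 0.000493

E < U: inside the barrier ψ ∝ e^{±κx} with κ = √(2m(U − E))/ℏ = 1.752.
κL = 4.275, sinh(κL) = 35.92.
The exact tunnelling result is T⁻¹ = 1 + U² sinh²(κL) / [4E(U − E)] = 2027, so T = 0.000493.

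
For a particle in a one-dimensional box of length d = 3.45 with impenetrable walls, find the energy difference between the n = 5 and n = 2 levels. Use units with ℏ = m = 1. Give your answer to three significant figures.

ΔE = 8.71

E_n = n²π²ℏ²/(2md²), so ΔE = (5² − 2²) π²ℏ²/(2md²).
ΔE = 21 × π² / (2 × 1 × 3.45²) = 8.707.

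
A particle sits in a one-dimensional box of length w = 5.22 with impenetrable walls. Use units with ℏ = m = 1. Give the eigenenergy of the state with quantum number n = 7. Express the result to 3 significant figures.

E = 8.87

The infinite-well eigenfunctions ψ_n = √(2/w) sin(nπx/w) vanish at both walls, giving E_n = n²π²ℏ²/(2mw²).
E_7 = 7² × π² / (2 × 1 × 5.22²) = 8.874.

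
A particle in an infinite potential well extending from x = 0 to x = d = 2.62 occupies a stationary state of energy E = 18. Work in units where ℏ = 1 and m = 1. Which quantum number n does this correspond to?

n = 5

For an infinite well E_n = n²π²ℏ²/(2md²), so n = (d/πℏ)√(2mE).
n = (2.62/π) × √(2 × 1 × 18) = 5.004 → n = 5.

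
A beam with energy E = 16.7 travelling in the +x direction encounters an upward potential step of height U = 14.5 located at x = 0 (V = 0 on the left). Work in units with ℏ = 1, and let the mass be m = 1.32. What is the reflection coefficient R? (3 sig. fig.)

R = 0.218

On each side the TISE gives plane waves with k = √(2m(E − V))/ℏ: k₁ = √(2·1.32·16.7) = 6.640, k₂ = √(2·1.32·2.2) = 2.410.
Continuity of ψ and ψ′ at the step yields the reflection amplitude r = (k₁ − k₂)/(k₁ + k₂) = 0.4674; thus R = |r|² = 0.2185, T = 0.7815.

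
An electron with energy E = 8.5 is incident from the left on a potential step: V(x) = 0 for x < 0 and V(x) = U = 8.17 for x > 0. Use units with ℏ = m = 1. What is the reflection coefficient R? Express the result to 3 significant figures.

The wavenumbers are k₁ = √(2mE)/ℏ = 4.123 on the left and k₂ = √(2m(E − U))/ℏ = 0.8124 on the right.
Matching ψ and ψ′ at x = 0 gives r = (k₁ − k₂)/(k₁ + k₂), so R = r² = 0.4500 and T = 1 − R = 0.5500.

R = 0.450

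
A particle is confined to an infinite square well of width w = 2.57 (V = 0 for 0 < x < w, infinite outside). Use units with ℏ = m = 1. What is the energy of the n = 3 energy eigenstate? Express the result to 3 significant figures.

E = 6.72

Requiring ψ(0) = ψ(w) = 0 quantises k = nπ/w, hence E_n = ℏ²k²/2m = n²π²ℏ²/(2mw²).
E_3 = 3² × π² / (2 × 1 × 2.57²) = 6.724.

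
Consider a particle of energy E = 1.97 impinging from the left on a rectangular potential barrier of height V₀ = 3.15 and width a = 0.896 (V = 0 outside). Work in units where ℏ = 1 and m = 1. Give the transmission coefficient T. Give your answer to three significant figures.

T = 0.214

E < V₀: inside the barrier ψ ∝ e^{±κx} with κ = √(2m(V₀ − E))/ℏ = 1.536.
κa = 1.376, sinh(κa) = 1.854.
The exact tunnelling result is T⁻¹ = 1 + V₀² sinh²(κa) / [4E(V₀ − E)] = 4.669, so T = 0.214.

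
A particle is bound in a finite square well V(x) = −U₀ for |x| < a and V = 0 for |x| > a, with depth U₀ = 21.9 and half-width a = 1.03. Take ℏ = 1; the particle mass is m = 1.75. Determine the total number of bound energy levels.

N = 6

The dimensionless depth is z₀ = a√(2mU₀)/ℏ = 1.03 × √(76.65) = 9.018.
The even/odd transcendental equations gain one root per π/2 in z₀, giving N = 1 + ⌊2z₀/π⌋ = 1 + ⌊5.741⌋ = 6.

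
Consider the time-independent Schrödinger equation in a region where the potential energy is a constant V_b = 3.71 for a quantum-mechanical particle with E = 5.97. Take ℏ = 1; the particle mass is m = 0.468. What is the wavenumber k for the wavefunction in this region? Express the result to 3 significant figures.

With E > V_b the solution is oscillatory, ψ ∝ e^{±ikx} with k = √(2m(E − V_b))/ℏ.
k = √(2 × 0.468 × 2.26) = 1.454.

k = 1.45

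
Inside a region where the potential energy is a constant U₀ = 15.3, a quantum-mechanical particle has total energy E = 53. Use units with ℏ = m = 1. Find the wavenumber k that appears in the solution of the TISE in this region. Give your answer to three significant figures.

With E > U₀ the solution is oscillatory, ψ ∝ e^{±ikx} with k = √(2m(E − U₀))/ℏ.
k = √(2 × 1 × 37.7) = 8.683.

k = 8.68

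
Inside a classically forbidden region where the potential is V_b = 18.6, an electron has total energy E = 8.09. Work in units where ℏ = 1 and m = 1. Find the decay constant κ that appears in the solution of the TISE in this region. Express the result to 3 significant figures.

κ = 4.58

Since E < V_b the TISE in this region is ψ'' = κ²ψ with κ = √(2m(V_b − E))/ℏ.
κ = √(2 × 1 × 10.51) = 4.585.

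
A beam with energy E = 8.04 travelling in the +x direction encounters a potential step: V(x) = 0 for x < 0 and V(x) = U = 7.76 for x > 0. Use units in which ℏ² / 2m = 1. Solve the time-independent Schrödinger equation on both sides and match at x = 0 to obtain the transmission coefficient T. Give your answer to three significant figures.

On each side the TISE gives plane waves with k = √(2m(E − V))/ℏ: k₁ = √(2·½·8.04) = 2.835, k₂ = √(2·½·0.28) = 0.5292.
Continuity of ψ and ψ′ at the step yields the reflection amplitude r = (k₁ − k₂)/(k₁ + k₂) = 0.6855; thus R = |r|² = 0.4699, T = 0.5301.

T = 0.530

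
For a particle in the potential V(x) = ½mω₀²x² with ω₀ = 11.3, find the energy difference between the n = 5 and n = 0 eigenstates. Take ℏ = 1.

ΔE = 56.5

E_n = ℏω₀(n + ½), so ΔE = (5 − 0) ℏω₀ = 5 × 11.3 = 56.50.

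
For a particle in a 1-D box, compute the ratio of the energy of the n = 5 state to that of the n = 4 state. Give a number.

1.5625

Since E_n ∝ n², the ratio is (5/4)² = 1.5625.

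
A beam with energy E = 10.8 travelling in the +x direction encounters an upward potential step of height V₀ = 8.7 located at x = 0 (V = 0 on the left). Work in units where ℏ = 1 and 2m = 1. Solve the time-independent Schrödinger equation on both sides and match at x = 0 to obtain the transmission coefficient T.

T = 0.849

On each side the TISE gives plane waves with k = √(2m(E − V))/ℏ: k₁ = √(2·½·10.8) = 3.286, k₂ = √(2·½·2.1) = 1.449.
Continuity of ψ and ψ′ at the step yields the reflection amplitude r = (k₁ − k₂)/(k₁ + k₂) = 0.3880; thus R = |r|² = 0.1505, T = 0.8495.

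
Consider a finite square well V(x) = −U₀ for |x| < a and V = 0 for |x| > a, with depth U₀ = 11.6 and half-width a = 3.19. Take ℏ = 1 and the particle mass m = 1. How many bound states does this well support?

N = 10

Define the well-strength parameter z₀ = (a/ℏ)√(2mU₀) = 3.19 × √(2·1·11.6) = 15.37.
A new bound state (alternating even/odd) appears each time z₀ passes a multiple of π/2, so N = ⌊2z₀/π⌋ + 1 = ⌊9.782⌋ + 1 = 10.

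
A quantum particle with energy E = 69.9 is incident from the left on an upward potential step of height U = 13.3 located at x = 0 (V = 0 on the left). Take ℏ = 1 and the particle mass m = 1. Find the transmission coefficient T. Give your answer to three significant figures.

The wavenumbers are k₁ = √(2mE)/ℏ = 11.82 on the left and k₂ = √(2m(E − U))/ℏ = 10.64 on the right.
Matching ψ and ψ′ at x = 0 gives r = (k₁ − k₂)/(k₁ + k₂), so R = r² = 0.002779 and T = 1 − R = 0.9972.

T = 0.997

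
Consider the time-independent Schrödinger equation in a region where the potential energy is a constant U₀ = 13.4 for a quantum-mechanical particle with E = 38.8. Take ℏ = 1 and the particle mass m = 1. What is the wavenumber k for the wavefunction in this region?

With E > U₀ the solution is oscillatory, ψ ∝ e^{±ikx} with k = √(2m(E − U₀))/ℏ.
k = √(2 × 1 × 25.4) = 7.127.

k = 7.13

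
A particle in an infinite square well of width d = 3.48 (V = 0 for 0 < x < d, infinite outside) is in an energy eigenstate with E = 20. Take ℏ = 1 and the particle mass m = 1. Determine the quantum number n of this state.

From E_n = n²π²ℏ²/(2md²) invert to n = √(2md²E)/(πℏ).
n = (3.48/π) × √(2 × 1 × 20) = 7.006 → n = 7.

n = 7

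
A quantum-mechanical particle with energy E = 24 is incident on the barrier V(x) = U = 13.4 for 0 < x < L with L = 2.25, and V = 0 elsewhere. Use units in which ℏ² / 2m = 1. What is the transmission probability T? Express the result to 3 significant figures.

Above the barrier the interior wavenumber is k₂ = √(2m(E − U))/ℏ = 3.256, giving phase k₂L = 7.325.
Matching at both interfaces gives T⁻¹ = 1 + U² sin²(k₂L) / [4E(E − U)] = 1.132, hence T = 0.884.

T = 0.884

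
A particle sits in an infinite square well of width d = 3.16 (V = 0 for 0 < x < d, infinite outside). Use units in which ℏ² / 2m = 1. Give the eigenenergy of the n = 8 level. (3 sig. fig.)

Requiring ψ(0) = ψ(d) = 0 quantises k = nπ/d, hence E_n = ℏ²k²/2m = n²π²ℏ²/(2md²).
E_8 = 8² × π² / (2 × 0.5 × 3.16²) = 63.26.

E = 63.3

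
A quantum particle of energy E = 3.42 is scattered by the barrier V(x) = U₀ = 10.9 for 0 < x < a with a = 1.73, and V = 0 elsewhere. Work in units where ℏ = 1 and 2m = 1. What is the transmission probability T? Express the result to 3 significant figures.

E < U₀: inside the barrier ψ ∝ e^{±κx} with κ = √(2m(U₀ − E))/ℏ = 2.735.
κa = 4.731, sinh(κa) = 56.73.
Matching ψ, ψ′ at both faces gives T = [1 + U₀² sinh²(κa) / (4E(U₀ − E))]⁻¹ = 1/3737 = 0.000268.

T = 0.000268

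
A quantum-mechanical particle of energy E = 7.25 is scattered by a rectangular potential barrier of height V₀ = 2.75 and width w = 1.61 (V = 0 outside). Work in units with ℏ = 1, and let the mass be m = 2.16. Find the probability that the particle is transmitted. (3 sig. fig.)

E > V₀: inside the barrier k₂ = √(2m(E − V₀))/ℏ = 4.409, k₂w = 7.099.
T = [1 + V₀² sin²(k₂w) / (4E(E − V₀))]⁻¹ = 1/1.031 = 0.970.

T = 0.970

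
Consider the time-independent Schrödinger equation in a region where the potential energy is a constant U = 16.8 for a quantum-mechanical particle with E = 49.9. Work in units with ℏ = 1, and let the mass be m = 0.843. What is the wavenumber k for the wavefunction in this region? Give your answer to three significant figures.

k = 7.47

With E > U the solution is oscillatory, ψ ∝ e^{±ikx} with k = √(2m(E − U))/ℏ.
k = √(2 × 0.843 × 33.1) = 7.470.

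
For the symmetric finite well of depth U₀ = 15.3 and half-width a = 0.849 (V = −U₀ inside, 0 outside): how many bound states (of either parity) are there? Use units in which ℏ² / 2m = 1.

N = 3

The dimensionless depth is z₀ = a√(2mU₀)/ℏ = 0.849 × √(15.30) = 3.321.
The even/odd transcendental equations gain one root per π/2 in z₀, giving N = 1 + ⌊2z₀/π⌋ = 1 + ⌊2.114⌋ = 3.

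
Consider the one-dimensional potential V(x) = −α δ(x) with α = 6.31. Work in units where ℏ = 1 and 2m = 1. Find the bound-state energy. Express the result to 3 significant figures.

The bound state is ψ(x) = √κ e^{−κ|x|}. The derivative jump ψ'(0⁺) − ψ'(0⁻) = −(2mα/ℏ²)ψ(0) fixes κ = mα/ℏ² = 3.155.
Then E = −ℏ²κ²/(2m) = −mα²/(2ℏ²) = -9.954.

E = -9.95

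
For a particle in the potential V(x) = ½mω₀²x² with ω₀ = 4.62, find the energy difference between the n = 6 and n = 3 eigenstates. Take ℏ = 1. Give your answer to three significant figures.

ΔE = 13.9

E_n = ℏω₀(n + ½), so ΔE = (6 − 3) ℏω₀ = 3 × 4.62 = 13.86.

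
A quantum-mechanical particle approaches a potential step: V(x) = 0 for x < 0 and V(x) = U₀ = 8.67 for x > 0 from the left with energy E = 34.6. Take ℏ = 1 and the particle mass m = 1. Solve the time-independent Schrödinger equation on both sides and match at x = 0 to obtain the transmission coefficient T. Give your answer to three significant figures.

T = 0.995

The wavenumbers are k₁ = √(2mE)/ℏ = 8.319 on the left and k₂ = √(2m(E − U₀))/ℏ = 7.201 on the right.
Matching ψ and ψ′ at x = 0 gives r = (k₁ − k₂)/(k₁ + k₂), so R = r² = 0.005182 and T = 1 − R = 0.9948.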